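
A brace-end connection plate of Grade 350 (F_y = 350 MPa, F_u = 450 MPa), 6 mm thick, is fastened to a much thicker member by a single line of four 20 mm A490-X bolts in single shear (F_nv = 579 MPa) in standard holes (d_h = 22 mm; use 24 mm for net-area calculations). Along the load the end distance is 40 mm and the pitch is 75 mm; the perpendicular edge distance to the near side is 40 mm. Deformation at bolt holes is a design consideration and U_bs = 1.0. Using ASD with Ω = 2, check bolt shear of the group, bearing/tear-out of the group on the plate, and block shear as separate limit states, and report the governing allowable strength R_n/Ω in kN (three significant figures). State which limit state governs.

Bolt shear: A_b = π·20²/4 = 314.2 mm²; R_n = 579 × 314.2 × 4 × 1 / 1000 = 727.6 kN → 727.6 / 2 = 364 kN.
Bearing: edge l_c = 29, r_n = 93.96 kN; interior l_c = 53, r_n = 129.6 kN; R_n = 93.96 + 3·129.6 = 482.8 kN → 241 kN.
Block shear: A_gv = 1590, A_nv = 1086, A_nt = 168 mm²; R_n = min(0.6F_uA_nv, 0.6F_yA_gv) + U_bs·F_u·A_nt = 368.8 kN → 184 kN.
Block shear governs: 184 kN.

184 kN (block shear governs)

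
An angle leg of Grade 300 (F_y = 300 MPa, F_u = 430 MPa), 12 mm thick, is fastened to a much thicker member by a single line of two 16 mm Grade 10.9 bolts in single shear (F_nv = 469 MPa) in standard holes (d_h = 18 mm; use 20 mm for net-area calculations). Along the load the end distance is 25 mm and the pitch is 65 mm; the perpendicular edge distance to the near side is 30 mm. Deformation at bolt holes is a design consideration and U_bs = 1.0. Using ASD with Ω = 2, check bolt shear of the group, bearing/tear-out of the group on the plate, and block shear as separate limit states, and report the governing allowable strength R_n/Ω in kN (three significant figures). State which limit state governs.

94.3 kN (bolt shear governs)

Bolt shear: A_b = π·16²/4 = 201.1 mm²; R_n = 469 × 201.1 × 2 × 1 / 1000 = 188.6 kN → 188.6 / 2 = 94.3 kN.
Bearing: edge l_c = 16, r_n = 99.07 kN; interior l_c = 47, r_n = 198.1 kN; R_n = 99.07 + 1·198.1 = 297.2 kN → 149 kN.
Block shear: A_gv = 1080, A_nv = 720, A_nt = 240 mm²; R_n = min(0.6F_uA_nv, 0.6F_yA_gv) + U_bs·F_u·A_nt = 289 kN → 144 kN.
Bolt shear governs: 94.3 kN.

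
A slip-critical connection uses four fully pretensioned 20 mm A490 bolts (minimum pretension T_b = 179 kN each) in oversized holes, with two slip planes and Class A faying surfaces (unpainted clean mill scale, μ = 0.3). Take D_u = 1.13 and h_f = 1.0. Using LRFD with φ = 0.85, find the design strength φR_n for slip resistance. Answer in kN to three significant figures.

R_n = μ · D_u · h_f · T_b · n_s · n_b = 0.3 × 1.13 × 1.0 × 179 × 2 × 4 = 485.4 kN.
Design strength φR_n = 0.85 × 485.4 = 413 kN.

413 kN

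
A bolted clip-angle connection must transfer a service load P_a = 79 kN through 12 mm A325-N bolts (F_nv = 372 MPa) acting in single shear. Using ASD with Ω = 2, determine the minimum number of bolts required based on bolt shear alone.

A_b = π·12²/4 = 113.1 mm².
Per-bolt allowable strength R_n/Ω = 372 × 113.1 × 1 / 1000 / 2 = 21.04 kN.
n ≥ 79 / 21.04 = 3.755 → use 4 bolts.

4 bolts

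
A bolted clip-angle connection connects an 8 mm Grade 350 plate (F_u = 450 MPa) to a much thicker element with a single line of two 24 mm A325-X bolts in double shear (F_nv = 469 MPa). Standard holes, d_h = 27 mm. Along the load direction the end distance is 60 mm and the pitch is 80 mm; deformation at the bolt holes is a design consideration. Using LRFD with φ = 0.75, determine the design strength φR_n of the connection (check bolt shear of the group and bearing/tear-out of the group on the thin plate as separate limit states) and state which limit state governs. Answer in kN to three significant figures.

Bolt shear: A_b = π·24²/4 = 452.4 mm²; R_n = 469 × 452.4 × 2 × 2 / 1000 = 848.7 kN → 0.75 × 848.7 = 637 kN.
Bearing (1.2 l_c t F_u ≤ 2.4 d t F_u): upper limit = 2.4·24·8·450 / 1000 = 207.4 kN.
  Edge l_c = 60 − 27/2 = 46.5 → r_n = 200.9 kN; interior l_c = 80 − 27 = 53 → r_n = 207.4 kN.
  R_n,bearing = 1·200.9 + 1·207.4 = 408.2 kN → 0.75 × 408.2 = 306 kN.
Bearing governs: 306 kN.

306 kN (bearing governs)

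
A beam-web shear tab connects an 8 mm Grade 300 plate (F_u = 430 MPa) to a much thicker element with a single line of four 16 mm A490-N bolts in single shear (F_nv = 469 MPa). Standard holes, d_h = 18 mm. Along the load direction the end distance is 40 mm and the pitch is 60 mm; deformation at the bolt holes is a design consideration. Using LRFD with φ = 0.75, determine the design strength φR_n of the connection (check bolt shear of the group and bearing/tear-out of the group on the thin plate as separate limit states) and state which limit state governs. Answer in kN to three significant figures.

283 kN (bolt shear governs)

Bolt shear: A_b = π·16²/4 = 201.1 mm²; R_n = 469 × 201.1 × 4 × 1 / 1000 = 377.2 kN → 0.75 × 377.2 = 283 kN.
Bearing (1.2 l_c t F_u ≤ 2.4 d t F_u): upper limit = 2.4·16·8·430 / 1000 = 132.1 kN.
  Edge l_c = 40 − 18/2 = 31 → r_n = 128 kN; interior l_c = 60 − 18 = 42 → r_n = 132.1 kN.
  R_n,bearing = 1·128 + 3·132.1 = 524.3 kN → 0.75 × 524.3 = 393 kN.
Bolt shear governs: 283 kN.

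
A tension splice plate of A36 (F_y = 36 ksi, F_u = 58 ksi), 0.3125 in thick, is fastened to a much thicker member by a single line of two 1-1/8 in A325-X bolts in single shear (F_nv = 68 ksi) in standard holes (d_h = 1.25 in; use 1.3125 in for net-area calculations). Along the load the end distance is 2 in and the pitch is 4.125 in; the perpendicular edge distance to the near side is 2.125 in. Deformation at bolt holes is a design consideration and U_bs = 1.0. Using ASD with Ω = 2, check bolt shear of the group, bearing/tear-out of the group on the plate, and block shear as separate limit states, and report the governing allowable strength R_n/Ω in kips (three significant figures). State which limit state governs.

Bolt shear: A_b = π·1.125²/4 = 0.994 in²; R_n = 68 × 0.994 × 2 × 1 = 135.2 kips → 135.2 / 2 = 67.6 kips.
Bearing: edge l_c = 1.375, r_n = 29.91 kips; interior l_c = 2.875, r_n = 48.94 kips; R_n = 29.91 + 1·48.94 = 78.84 kips → 39.4 kips.
Block shear: A_gv = 1.914, A_nv = 1.299, A_nt = 0.459 in²; R_n = min(0.6F_uA_nv, 0.6F_yA_gv) + U_bs·F_u·A_nt = 67.96 kips → 34 kips.
Block shear governs: 34 kips.

34 kips (block shear governs)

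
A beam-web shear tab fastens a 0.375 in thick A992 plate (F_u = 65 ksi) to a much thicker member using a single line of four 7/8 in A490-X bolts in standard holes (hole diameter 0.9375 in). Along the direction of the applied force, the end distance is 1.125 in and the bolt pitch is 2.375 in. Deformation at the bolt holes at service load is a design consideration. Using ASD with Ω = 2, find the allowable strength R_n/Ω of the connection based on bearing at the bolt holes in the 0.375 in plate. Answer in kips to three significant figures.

72.7 kips

Per bolt r_n = 1.2 l_c t F_u ≤ 2.4 d t F_u; upper limit = 2.4 × 0.875 × 0.375 × 65 = 51.19 kips.
Edge bolt: l_c = 1.125 − 0.9375/2 = 0.6562 in → 1.2 × 0.6562 × 0.375 × 65 = 19.2 → r_n = 19.2 kips.
Interior bolts: l_c = 2.375 − 0.9375 = 1.438 in → 1.2 × 1.438 × 0.375 × 65 = 42.05 → r_n = 42.05 kips.
R_n = 1 × 19.2 + 3 × 42.05 = 145.3 kips.
Allowable strength R_n/Ω = 145.3 / 2 = 72.7 kips.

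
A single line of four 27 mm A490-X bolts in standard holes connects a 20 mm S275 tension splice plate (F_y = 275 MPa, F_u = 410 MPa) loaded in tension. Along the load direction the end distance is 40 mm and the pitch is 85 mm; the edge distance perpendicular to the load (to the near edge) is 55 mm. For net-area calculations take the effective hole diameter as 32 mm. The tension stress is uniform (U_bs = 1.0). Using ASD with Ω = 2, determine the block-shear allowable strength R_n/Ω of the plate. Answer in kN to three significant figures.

610 kN

Shear plane L_v = 40 + 3·85 = 295 mm; A_gv = 295 × 20 = 5900 mm².
A_nv = (295 − 3.5·32) × 20 = 3660 mm².
A_nt = (55 − 0.5·32) × 20 = 780 mm².
0.6 F_u A_nv = 900.4 kN; 0.6 F_y A_gv = 973.5 kN → shear rupture governs the shear term.
R_n = 900.4 + 1.0 × 410 × 780 / 1000 = 1220 kN.
Allowable strength R_n/Ω = 1220 / 2 = 610 kN.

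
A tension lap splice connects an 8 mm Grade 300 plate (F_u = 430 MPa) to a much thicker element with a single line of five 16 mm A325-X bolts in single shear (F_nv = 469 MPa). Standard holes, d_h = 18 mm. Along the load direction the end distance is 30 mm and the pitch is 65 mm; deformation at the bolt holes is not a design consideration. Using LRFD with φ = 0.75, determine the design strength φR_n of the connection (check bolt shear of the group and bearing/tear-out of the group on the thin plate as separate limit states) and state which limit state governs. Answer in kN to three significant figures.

354 kN (bolt shear governs)

Bolt shear: A_b = π·16²/4 = 201.1 mm²; R_n = 469 × 201.1 × 5 × 1 / 1000 = 471.5 kN → 0.75 × 471.5 = 354 kN.
Bearing (1.5 l_c t F_u ≤ 3.0 d t F_u): upper limit = 3.0·16·8·430 / 1000 = 165.1 kN.
  Edge l_c = 30 − 18/2 = 21 → r_n = 108.4 kN; interior l_c = 65 − 18 = 47 → r_n = 165.1 kN.
  R_n,bearing = 1·108.4 + 4·165.1 = 768.8 kN → 0.75 × 768.8 = 577 kN.
Bolt shear governs: 354 kN.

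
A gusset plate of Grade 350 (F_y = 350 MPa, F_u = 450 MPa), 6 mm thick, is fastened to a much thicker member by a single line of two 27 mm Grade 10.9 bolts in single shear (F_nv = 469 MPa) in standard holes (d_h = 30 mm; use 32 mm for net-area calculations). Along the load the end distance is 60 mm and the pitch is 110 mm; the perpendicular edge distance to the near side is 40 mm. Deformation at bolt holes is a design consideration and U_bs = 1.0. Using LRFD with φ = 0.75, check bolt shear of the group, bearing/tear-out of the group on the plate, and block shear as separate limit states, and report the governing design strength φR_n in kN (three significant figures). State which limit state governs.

197 kN (block shear governs)

Bolt shear: A_b = π·27²/4 = 572.6 mm²; R_n = 469 × 572.6 × 2 × 1 / 1000 = 537.1 kN → 0.75 × 537.1 = 403 kN.
Bearing: edge l_c = 45, r_n = 145.8 kN; interior l_c = 80, r_n = 175 kN; R_n = 145.8 + 1·175 = 320.8 kN → 241 kN.
Block shear: A_gv = 1020, A_nv = 732, A_nt = 144 mm²; R_n = min(0.6F_uA_nv, 0.6F_yA_gv) + U_bs·F_u·A_nt = 262.4 kN → 197 kN.
Block shear governs: 197 kN.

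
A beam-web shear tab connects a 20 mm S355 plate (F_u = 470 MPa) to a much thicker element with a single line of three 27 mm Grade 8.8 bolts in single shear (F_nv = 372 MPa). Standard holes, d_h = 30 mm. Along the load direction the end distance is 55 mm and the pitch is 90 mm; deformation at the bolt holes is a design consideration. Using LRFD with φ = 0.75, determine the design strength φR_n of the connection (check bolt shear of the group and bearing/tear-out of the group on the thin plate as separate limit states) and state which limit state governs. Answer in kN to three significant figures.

479 kN (bolt shear governs)

Bolt shear: A_b = π·27²/4 = 572.6 mm²; R_n = 372 × 572.6 × 3 × 1 / 1000 = 639 kN → 0.75 × 639 = 479 kN.
Bearing (1.2 l_c t F_u ≤ 2.4 d t F_u): upper limit = 2.4·27·20·470 / 1000 = 609.1 kN.
  Edge l_c = 55 − 30/2 = 40 → r_n = 451.2 kN; interior l_c = 90 − 30 = 60 → r_n = 609.1 kN.
  R_n,bearing = 1·451.2 + 2·609.1 = 1669 kN → 0.75 × 1669 = 1250 kN.
Bolt shear governs: 479 kN.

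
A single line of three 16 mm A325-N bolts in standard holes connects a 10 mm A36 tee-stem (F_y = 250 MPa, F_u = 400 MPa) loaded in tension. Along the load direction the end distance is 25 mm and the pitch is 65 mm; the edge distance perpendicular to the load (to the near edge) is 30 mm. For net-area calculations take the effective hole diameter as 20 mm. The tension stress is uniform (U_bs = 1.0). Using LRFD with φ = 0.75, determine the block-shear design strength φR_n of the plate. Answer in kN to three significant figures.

234 kN

Shear plane L_v = 25 + 2·65 = 155 mm; A_gv = 155 × 10 = 1550 mm².
A_nv = (155 − 2.5·20) × 10 = 1050 mm².
A_nt = (30 − 0.5·20) × 10 = 200 mm².
0.6 F_u A_nv = 252 kN; 0.6 F_y A_gv = 232.5 kN → shear yielding governs the shear term.
R_n = 232.5 + 1.0 × 400 × 200 / 1000 = 312.5 kN.
Design strength φR_n = 0.75 × 312.5 = 234 kN.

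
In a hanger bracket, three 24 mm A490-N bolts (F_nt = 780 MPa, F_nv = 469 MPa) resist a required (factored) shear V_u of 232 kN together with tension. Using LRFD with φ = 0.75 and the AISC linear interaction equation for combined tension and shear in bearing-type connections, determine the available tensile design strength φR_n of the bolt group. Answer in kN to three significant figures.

A_b = π·24²/4 = 452.4 mm²; f_rv = 232 × 1000 / (3 × 452.4) = 170.9 MPa.
F'_nt = 1.3 F_nt − (F_nt / φF_nv) f_rv = 1.3·780 − (780/(0.75·469))·170.9 = 634.9 MPa, capped at F_nt → F'_nt = 634.9 MPa.
R_n = F'_nt · A_b · n = 634.9 × 452.4 × 3 / 1000 = 861.7 kN.
Design strength φR_n = 0.75 × 861.7 = 646 kN.

646 kN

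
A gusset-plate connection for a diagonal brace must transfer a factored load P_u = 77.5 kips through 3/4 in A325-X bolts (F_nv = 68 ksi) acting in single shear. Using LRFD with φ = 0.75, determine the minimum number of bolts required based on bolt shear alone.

A_b = π·0.75²/4 = 0.4418 in².
Per-bolt design strength φR_n = 0.75 × 68 × 0.4418 × 1 = 22.53 kips.
n ≥ 77.5 / 22.53 = 3.44 → use 4 bolts.

4 bolts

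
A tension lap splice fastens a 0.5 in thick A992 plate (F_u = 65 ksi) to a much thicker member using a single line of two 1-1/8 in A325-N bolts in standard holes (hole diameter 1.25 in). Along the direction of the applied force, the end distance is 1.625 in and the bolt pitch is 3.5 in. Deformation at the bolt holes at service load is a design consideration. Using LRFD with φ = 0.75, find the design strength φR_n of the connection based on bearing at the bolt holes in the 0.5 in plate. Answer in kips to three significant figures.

Per bolt r_n = 1.2 l_c t F_u ≤ 2.4 d t F_u; upper limit = 2.4 × 1.125 × 0.5 × 65 = 87.75 kips.
Edge bolt: l_c = 1.625 − 1.25/2 = 1 in → 1.2 × 1 × 0.5 × 65 = 39 → r_n = 39 kips.
Interior bolts: l_c = 3.5 − 1.25 = 2.25 in → 1.2 × 2.25 × 0.5 × 65 = 87.75 → r_n = 87.75 kips.
R_n = 1 × 39 + 1 × 87.75 = 126.7 kips.
Design strength φR_n = 0.75 × 126.7 = 95.1 kips.

95.1 kips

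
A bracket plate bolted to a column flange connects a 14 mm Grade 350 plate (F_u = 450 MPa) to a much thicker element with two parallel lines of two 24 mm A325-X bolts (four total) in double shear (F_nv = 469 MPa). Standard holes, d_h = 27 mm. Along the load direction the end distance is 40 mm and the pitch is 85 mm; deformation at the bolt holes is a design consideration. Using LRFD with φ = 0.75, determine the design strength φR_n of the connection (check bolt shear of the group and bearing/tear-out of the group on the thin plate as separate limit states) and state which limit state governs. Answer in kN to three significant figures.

845 kN (bearing governs)

Bolt shear: A_b = π·24²/4 = 452.4 mm²; R_n = 469 × 452.4 × 4 × 2 / 1000 = 1697 kN → 0.75 × 1697 = 1270 kN.
Bearing (1.2 l_c t F_u ≤ 2.4 d t F_u): upper limit = 2.4·24·14·450 / 1000 = 362.9 kN.
  Edge l_c = 40 − 27/2 = 26.5 → r_n = 200.3 kN; interior l_c = 85 − 27 = 58 → r_n = 362.9 kN.
  R_n,bearing = 2·200.3 + 2·362.9 = 1126 kN → 0.75 × 1126 = 845 kN.
Bearing governs: 845 kN.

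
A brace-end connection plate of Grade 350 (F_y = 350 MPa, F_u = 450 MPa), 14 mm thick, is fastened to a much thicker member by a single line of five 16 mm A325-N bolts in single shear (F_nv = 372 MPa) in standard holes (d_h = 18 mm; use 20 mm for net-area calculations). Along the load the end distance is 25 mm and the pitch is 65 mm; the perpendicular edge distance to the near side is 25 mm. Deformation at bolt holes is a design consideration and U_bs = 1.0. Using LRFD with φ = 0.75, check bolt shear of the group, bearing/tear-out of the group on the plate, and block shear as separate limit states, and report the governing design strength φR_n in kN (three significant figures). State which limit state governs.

280 kN (bolt shear governs)

Bolt shear: A_b = π·16²/4 = 201.1 mm²; R_n = 372 × 201.1 × 5 × 1 / 1000 = 374 kN → 0.75 × 374 = 280 kN.
Bearing: edge l_c = 16, r_n = 121 kN; interior l_c = 47, r_n = 241.9 kN; R_n = 121 + 4·241.9 = 1089 kN → 816 kN.
Block shear: A_gv = 3990, A_nv = 2730, A_nt = 210 mm²; R_n = min(0.6F_uA_nv, 0.6F_yA_gv) + U_bs·F_u·A_nt = 831.6 kN → 624 kN.
Bolt shear governs: 280 kN.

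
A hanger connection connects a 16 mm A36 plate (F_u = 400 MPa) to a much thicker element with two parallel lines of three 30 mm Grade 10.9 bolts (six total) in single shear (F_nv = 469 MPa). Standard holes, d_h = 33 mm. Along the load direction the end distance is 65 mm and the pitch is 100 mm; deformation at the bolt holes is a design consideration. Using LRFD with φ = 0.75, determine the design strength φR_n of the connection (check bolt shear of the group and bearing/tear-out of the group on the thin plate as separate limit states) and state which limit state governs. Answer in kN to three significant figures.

1490 kN (bolt shear governs)

Bolt shear: A_b = π·30²/4 = 706.9 mm²; R_n = 469 × 706.9 × 6 × 1 / 1000 = 1989 kN → 0.75 × 1989 = 1490 kN.
Bearing (1.2 l_c t F_u ≤ 2.4 d t F_u): upper limit = 2.4·30·16·400 / 1000 = 460.8 kN.
  Edge l_c = 65 − 33/2 = 48.5 → r_n = 372.5 kN; interior l_c = 100 − 33 = 67 → r_n = 460.8 kN.
  R_n,bearing = 2·372.5 + 4·460.8 = 2588 kN → 0.75 × 2588 = 1940 kN.
Bolt shear governs: 1490 kN.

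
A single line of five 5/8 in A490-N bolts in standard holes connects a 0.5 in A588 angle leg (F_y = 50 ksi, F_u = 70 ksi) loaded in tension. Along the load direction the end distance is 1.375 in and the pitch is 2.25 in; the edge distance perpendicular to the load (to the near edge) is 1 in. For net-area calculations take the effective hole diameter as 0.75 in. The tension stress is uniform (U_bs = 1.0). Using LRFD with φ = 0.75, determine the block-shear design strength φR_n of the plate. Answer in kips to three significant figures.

127 kips

Shear plane L_v = 1.375 + 4·2.25 = 10.38 in; A_gv = 10.38 × 0.5 = 5.188 in².
A_nv = (10.38 − 4.5·0.75) × 0.5 = 3.5 in².
A_nt = (1 − 0.5·0.75) × 0.5 = 0.3125 in².
0.6 F_u A_nv = 147 kips; 0.6 F_y A_gv = 155.6 kips → shear rupture governs the shear term.
R_n = 147 + 1.0 × 70 × 0.3125 = 168.9 kips.
Design strength φR_n = 0.75 × 168.9 = 127 kips.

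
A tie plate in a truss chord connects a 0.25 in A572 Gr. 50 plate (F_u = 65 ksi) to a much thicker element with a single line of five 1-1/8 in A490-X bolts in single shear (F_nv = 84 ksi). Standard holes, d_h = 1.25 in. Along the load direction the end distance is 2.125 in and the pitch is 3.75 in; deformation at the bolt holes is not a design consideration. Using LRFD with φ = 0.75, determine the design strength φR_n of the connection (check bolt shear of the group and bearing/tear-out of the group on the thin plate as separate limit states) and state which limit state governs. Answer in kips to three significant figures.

Bolt shear: A_b = π·1.125²/4 = 0.994 in²; R_n = 84 × 0.994 × 5 × 1 = 417.5 kips → 0.75 × 417.5 = 313 kips.
Bearing (1.5 l_c t F_u ≤ 3.0 d t F_u): upper limit = 3.0·1.125·0.25·65 = 54.84 kips.
  Edge l_c = 2.125 − 1.25/2 = 1.5 → r_n = 36.56 kips; interior l_c = 3.75 − 1.25 = 2.5 → r_n = 54.84 kips.
  R_n,bearing = 1·36.56 + 4·54.84 = 255.9 kips → 0.75 × 255.9 = 192 kips.
Bearing governs: 192 kips.

192 kips (bearing governs)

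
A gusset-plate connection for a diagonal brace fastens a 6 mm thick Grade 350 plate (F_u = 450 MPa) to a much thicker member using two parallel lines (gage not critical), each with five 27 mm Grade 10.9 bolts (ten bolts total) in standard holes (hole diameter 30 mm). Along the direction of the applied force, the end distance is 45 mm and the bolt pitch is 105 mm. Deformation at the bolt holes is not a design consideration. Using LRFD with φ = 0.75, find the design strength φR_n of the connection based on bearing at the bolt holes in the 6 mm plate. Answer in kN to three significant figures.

Per bolt r_n = 1.5 l_c t F_u ≤ 3.0 d t F_u; upper limit = 3.0 × 27 × 6 × 450 / 1000 = 218.7 kN.
Edge bolt: l_c = 45 − 30/2 = 30 mm → 1.5 × 30 × 6 × 450 / 1000 = 121.5 → r_n = 121.5 kN.
Interior bolts: l_c = 105 − 30 = 75 mm → 1.5 × 75 × 6 × 450 / 1000 = 303.8 → r_n = 218.7 kN.
R_n = 2 × 121.5 + 8 × 218.7 = 1993 kN.
Design strength φR_n = 0.75 × 1993 = 1490 kN.

1490 kN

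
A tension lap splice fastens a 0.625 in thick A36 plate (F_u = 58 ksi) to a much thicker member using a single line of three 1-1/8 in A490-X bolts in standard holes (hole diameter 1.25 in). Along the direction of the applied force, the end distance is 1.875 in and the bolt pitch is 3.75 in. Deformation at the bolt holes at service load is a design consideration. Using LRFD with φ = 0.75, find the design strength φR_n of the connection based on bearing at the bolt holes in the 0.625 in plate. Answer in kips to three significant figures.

188 kips

Per bolt r_n = 1.2 l_c t F_u ≤ 2.4 d t F_u; upper limit = 2.4 × 1.125 × 0.625 × 58 = 97.87 kips.
Edge bolt: l_c = 1.875 − 1.25/2 = 1.25 in → 1.2 × 1.25 × 0.625 × 58 = 54.38 → r_n = 54.38 kips.
Interior bolts: l_c = 3.75 − 1.25 = 2.5 in → 1.2 × 2.5 × 0.625 × 58 = 108.8 → r_n = 97.87 kips.
R_n = 1 × 54.38 + 2 × 97.87 = 250.1 kips.
Design strength φR_n = 0.75 × 250.1 = 188 kips.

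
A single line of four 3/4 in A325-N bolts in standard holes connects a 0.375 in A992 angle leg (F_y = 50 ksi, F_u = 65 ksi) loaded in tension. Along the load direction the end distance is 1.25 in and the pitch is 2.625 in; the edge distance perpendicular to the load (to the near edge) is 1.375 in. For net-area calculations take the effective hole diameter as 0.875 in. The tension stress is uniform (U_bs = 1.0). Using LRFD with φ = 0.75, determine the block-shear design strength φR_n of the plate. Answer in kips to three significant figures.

Shear plane L_v = 1.25 + 3·2.625 = 9.125 in; A_gv = 9.125 × 0.375 = 3.422 in².
A_nv = (9.125 − 3.5·0.875) × 0.375 = 2.273 in².
A_nt = (1.375 − 0.5·0.875) × 0.375 = 0.3516 in².
0.6 F_u A_nv = 88.66 kips; 0.6 F_y A_gv = 102.7 kips → shear rupture governs the shear term.
R_n = 88.66 + 1.0 × 65 × 0.3516 = 111.5 kips.
Design strength φR_n = 0.75 × 111.5 = 83.6 kips.

83.6 kips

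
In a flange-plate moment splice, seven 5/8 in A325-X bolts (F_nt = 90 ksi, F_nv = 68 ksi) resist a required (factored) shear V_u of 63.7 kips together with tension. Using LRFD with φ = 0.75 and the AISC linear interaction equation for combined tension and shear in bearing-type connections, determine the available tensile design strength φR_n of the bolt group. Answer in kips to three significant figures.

A_b = π·0.625²/4 = 0.3068 in²; f_rv = 63.7 / (7 × 0.3068) = 29.66 ksi.
F'_nt = 1.3 F_nt − (F_nt / φF_nv) f_rv = 1.3·90 − (90/(0.75·68))·29.66 = 64.66 ksi, capped at F_nt → F'_nt = 64.66 ksi.
R_n = F'_nt · A_b · n = 64.66 × 0.3068 × 7 = 138.9 kips.
Design strength φR_n = 0.75 × 138.9 = 104 kips.

104 kips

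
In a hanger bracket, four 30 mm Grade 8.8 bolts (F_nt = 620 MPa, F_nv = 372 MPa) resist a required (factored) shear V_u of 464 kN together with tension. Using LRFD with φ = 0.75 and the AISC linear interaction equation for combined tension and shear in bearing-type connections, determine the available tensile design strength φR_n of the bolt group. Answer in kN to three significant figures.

A_b = π·30²/4 = 706.9 mm²; f_rv = 464 × 1000 / (4 × 706.9) = 164.1 MPa.
F'_nt = 1.3 F_nt − (F_nt / φF_nv) f_rv = 1.3·620 − (620/(0.75·372))·164.1 = 441.3 MPa, capped at F_nt → F'_nt = 441.3 MPa.
R_n = F'_nt · A_b · n = 441.3 × 706.9 × 4 / 1000 = 1248 kN.
Design strength φR_n = 0.75 × 1248 = 936 kN.

936 kN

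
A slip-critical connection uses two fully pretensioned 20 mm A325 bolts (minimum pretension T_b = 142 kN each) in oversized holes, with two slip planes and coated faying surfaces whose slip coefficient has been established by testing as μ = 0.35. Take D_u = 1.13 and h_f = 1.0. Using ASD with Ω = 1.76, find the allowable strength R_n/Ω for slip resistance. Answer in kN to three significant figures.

128 kN

R_n = μ · D_u · h_f · T_b · n_s · n_b = 0.35 × 1.13 × 1.0 × 142 × 2 × 2 = 224.6 kN.
Allowable strength R_n/Ω = 224.6 / 1.76 = 128 kN.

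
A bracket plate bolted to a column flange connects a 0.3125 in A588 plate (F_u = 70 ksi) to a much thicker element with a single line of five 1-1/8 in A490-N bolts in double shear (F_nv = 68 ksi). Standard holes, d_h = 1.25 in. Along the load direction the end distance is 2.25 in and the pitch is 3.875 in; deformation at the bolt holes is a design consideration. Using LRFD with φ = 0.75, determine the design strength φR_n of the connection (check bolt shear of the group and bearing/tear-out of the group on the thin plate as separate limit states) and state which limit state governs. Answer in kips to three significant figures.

Bolt shear: A_b = π·1.125²/4 = 0.994 in²; R_n = 68 × 0.994 × 5 × 2 = 675.9 kips → 0.75 × 675.9 = 507 kips.
Bearing (1.2 l_c t F_u ≤ 2.4 d t F_u): upper limit = 2.4·1.125·0.3125·70 = 59.06 kips.
  Edge l_c = 2.25 − 1.25/2 = 1.625 → r_n = 42.66 kips; interior l_c = 3.875 − 1.25 = 2.625 → r_n = 59.06 kips.
  R_n,bearing = 1·42.66 + 4·59.06 = 278.9 kips → 0.75 × 278.9 = 209 kips.
Bearing governs: 209 kips.

209 kips (bearing governs)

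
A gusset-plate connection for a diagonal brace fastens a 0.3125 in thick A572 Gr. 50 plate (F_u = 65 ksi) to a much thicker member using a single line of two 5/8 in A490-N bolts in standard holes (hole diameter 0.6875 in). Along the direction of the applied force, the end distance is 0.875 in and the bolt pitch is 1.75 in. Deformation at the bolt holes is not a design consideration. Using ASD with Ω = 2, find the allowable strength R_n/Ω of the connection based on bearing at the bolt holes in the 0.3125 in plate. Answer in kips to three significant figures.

24.3 kips

Per bolt r_n = 1.5 l_c t F_u ≤ 3.0 d t F_u; upper limit = 3.0 × 0.625 × 0.3125 × 65 = 38.09 kips.
Edge bolt: l_c = 0.875 − 0.6875/2 = 0.5312 in → 1.5 × 0.5312 × 0.3125 × 65 = 16.19 → r_n = 16.19 kips.
Interior bolts: l_c = 1.75 − 0.6875 = 1.062 in → 1.5 × 1.062 × 0.3125 × 65 = 32.37 → r_n = 32.37 kips.
R_n = 1 × 16.19 + 1 × 32.37 = 48.56 kips.
Allowable strength R_n/Ω = 48.56 / 2 = 24.3 kips.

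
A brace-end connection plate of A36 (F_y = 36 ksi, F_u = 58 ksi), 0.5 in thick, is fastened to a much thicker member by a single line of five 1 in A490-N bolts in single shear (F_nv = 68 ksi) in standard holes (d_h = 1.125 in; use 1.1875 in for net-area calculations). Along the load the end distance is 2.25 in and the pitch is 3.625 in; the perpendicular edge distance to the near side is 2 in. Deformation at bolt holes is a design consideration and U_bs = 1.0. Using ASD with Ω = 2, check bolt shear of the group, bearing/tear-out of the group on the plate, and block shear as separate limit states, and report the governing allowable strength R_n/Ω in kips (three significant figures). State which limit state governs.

111 kips (block shear governs)

Bolt shear: A_b = π·1²/4 = 0.7854 in²; R_n = 68 × 0.7854 × 5 × 1 = 267 kips → 267 / 2 = 134 kips.
Bearing: edge l_c = 1.688, r_n = 58.72 kips; interior l_c = 2.5, r_n = 69.6 kips; R_n = 58.72 + 4·69.6 = 337.1 kips → 169 kips.
Block shear: A_gv = 8.375, A_nv = 5.703, A_nt = 0.7031 in²; R_n = min(0.6F_uA_nv, 0.6F_yA_gv) + U_bs·F_u·A_nt = 221.7 kips → 111 kips.
Block shear governs: 111 kips.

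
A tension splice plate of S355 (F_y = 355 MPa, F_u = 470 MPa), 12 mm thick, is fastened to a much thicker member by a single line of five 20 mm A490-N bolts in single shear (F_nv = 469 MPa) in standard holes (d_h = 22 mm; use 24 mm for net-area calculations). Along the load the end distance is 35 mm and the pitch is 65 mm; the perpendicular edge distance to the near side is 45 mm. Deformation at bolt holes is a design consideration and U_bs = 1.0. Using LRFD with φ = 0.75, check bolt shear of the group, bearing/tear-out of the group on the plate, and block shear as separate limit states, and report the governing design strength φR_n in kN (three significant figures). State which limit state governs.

Bolt shear: A_b = π·20²/4 = 314.2 mm²; R_n = 469 × 314.2 × 5 × 1 / 1000 = 736.7 kN → 0.75 × 736.7 = 553 kN.
Bearing: edge l_c = 24, r_n = 162.4 kN; interior l_c = 43, r_n = 270.7 kN; R_n = 162.4 + 4·270.7 = 1245 kN → 934 kN.
Block shear: A_gv = 3540, A_nv = 2244, A_nt = 396 mm²; R_n = min(0.6F_uA_nv, 0.6F_yA_gv) + U_bs·F_u·A_nt = 818.9 kN → 614 kN.
Bolt shear governs: 553 kN.

553 kN (bolt shear governs)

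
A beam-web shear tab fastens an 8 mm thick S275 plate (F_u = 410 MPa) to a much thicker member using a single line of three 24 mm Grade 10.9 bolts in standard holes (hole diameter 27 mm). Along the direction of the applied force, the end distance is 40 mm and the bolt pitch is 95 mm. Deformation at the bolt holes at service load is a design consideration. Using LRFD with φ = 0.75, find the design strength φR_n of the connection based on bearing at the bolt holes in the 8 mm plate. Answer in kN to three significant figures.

Per bolt r_n = 1.2 l_c t F_u ≤ 2.4 d t F_u; upper limit = 2.4 × 24 × 8 × 410 / 1000 = 188.9 kN.
Edge bolt: l_c = 40 − 27/2 = 26.5 mm → 1.2 × 26.5 × 8 × 410 / 1000 = 104.3 → r_n = 104.3 kN.
Interior bolts: l_c = 95 − 27 = 68 mm → 1.2 × 68 × 8 × 410 / 1000 = 267.6 → r_n = 188.9 kN.
R_n = 1 × 104.3 + 2 × 188.9 = 482.2 kN.
Design strength φR_n = 0.75 × 482.2 = 362 kN.

362 kN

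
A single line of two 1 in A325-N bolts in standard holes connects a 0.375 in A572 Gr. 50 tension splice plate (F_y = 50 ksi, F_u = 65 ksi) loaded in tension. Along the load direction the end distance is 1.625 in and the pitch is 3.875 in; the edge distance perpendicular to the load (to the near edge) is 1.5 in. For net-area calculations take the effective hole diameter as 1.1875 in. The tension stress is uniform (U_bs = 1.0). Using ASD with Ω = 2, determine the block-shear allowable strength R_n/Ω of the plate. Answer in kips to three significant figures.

Shear plane L_v = 1.625 + 1·3.875 = 5.5 in; A_gv = 5.5 × 0.375 = 2.062 in².
A_nv = (5.5 − 1.5·1.1875) × 0.375 = 1.395 in².
A_nt = (1.5 − 0.5·1.1875) × 0.375 = 0.3398 in².
0.6 F_u A_nv = 54.39 kips; 0.6 F_y A_gv = 61.88 kips → shear rupture governs the shear term.
R_n = 54.39 + 1.0 × 65 × 0.3398 = 76.48 kips.
Allowable strength R_n/Ω = 76.48 / 2 = 38.2 kips.

38.2 kips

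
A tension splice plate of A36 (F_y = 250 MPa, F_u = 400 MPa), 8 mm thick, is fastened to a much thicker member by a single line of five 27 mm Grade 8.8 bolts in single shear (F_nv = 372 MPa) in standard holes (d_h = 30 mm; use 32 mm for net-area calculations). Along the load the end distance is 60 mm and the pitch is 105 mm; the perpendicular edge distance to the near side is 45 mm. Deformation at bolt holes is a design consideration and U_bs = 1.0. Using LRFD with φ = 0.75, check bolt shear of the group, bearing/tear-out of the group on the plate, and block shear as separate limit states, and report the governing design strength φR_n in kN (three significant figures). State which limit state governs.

Bolt shear: A_b = π·27²/4 = 572.6 mm²; R_n = 372 × 572.6 × 5 × 1 / 1000 = 1065 kN → 0.75 × 1065 = 799 kN.
Bearing: edge l_c = 45, r_n = 172.8 kN; interior l_c = 75, r_n = 207.4 kN; R_n = 172.8 + 4·207.4 = 1002 kN → 752 kN.
Block shear: A_gv = 3840, A_nv = 2688, A_nt = 232 mm²; R_n = min(0.6F_uA_nv, 0.6F_yA_gv) + U_bs·F_u·A_nt = 668.8 kN → 502 kN.
Block shear governs: 502 kN.

502 kN (block shear governs)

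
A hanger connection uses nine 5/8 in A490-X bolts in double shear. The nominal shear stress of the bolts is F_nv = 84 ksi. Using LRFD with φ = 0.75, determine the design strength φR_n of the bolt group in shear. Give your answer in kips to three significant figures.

A_b = π × 0.625² / 4 = 0.3068 in².
R_n = F_nv · A_b · n · n_s = 84 × 0.3068 × 9 × 2 = 463.9 kips.
Design strength φR_n = 0.75 × 463.9 = 348 kips.

348 kips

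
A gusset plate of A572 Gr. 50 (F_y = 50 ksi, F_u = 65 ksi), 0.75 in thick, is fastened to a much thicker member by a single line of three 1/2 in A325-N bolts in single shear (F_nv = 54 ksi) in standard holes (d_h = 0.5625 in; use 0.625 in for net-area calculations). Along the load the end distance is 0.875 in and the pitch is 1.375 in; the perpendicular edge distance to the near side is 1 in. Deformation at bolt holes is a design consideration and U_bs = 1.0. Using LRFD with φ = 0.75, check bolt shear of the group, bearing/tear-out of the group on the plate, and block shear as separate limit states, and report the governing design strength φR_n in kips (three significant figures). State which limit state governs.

Bolt shear: A_b = π·0.5²/4 = 0.1963 in²; R_n = 54 × 0.1963 × 3 × 1 = 31.81 kips → 0.75 × 31.81 = 23.9 kips.
Bearing: edge l_c = 0.5938, r_n = 34.73 kips; interior l_c = 0.8125, r_n = 47.53 kips; R_n = 34.73 + 2·47.53 = 129.8 kips → 97.3 kips.
Block shear: A_gv = 2.719, A_nv = 1.547, A_nt = 0.5156 in²; R_n = min(0.6F_uA_nv, 0.6F_yA_gv) + U_bs·F_u·A_nt = 93.84 kips → 70.4 kips.
Bolt shear governs: 23.9 kips.

23.9 kips (bolt shear governs)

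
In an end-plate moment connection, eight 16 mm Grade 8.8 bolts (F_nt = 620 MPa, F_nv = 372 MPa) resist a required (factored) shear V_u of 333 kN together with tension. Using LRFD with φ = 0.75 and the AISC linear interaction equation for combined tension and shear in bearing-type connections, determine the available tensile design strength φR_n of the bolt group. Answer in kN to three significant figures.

417 kN

A_b = π·16²/4 = 201.1 mm²; f_rv = 333 × 1000 / (8 × 201.1) = 207 MPa.
F'_nt = 1.3 F_nt − (F_nt / φF_nv) f_rv = 1.3·620 − (620/(0.75·372))·207 = 345.9 MPa, capped at F_nt → F'_nt = 345.9 MPa.
R_n = F'_nt · A_b · n = 345.9 × 201.1 × 8 / 1000 = 556.4 kN.
Design strength φR_n = 0.75 × 556.4 = 417 kN.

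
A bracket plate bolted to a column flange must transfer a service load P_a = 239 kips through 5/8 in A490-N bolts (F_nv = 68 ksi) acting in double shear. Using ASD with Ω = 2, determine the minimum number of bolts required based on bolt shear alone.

12 bolts

A_b = π·0.625²/4 = 0.3068 in².
Per-bolt allowable strength R_n/Ω = 68 × 0.3068 × 2 / 2 = 20.86 kips.
n ≥ 239 / 20.86 = 11.46 → use 12 bolts.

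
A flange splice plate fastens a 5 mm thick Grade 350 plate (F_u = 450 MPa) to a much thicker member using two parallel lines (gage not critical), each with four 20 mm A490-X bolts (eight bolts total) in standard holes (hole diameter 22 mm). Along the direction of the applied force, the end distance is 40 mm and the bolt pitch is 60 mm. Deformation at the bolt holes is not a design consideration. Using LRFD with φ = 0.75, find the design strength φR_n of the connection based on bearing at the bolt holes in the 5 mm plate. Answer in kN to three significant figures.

Per bolt r_n = 1.5 l_c t F_u ≤ 3.0 d t F_u; upper limit = 3.0 × 20 × 5 × 450 / 1000 = 135 kN.
Edge bolt: l_c = 40 − 22/2 = 29 mm → 1.5 × 29 × 5 × 450 / 1000 = 97.88 → r_n = 97.88 kN.
Interior bolts: l_c = 60 − 22 = 38 mm → 1.5 × 38 × 5 × 450 / 1000 = 128.2 → r_n = 128.2 kN.
R_n = 2 × 97.88 + 6 × 128.2 = 965.2 kN.
Design strength φR_n = 0.75 × 965.2 = 724 kN.

724 kN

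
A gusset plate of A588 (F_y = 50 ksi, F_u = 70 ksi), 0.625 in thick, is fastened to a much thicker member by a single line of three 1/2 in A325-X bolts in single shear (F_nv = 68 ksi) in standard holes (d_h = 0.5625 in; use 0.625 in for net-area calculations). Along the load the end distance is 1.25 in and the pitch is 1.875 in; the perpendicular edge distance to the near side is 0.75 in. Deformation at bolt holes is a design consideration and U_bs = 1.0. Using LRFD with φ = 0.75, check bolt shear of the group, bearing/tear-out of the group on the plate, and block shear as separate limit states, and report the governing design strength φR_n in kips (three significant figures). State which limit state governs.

30 kips (bolt shear governs)

Bolt shear: A_b = π·0.5²/4 = 0.1963 in²; R_n = 68 × 0.1963 × 3 × 1 = 40.06 kips → 0.75 × 40.06 = 30 kips.
Bearing: edge l_c = 0.9688, r_n = 50.86 kips; interior l_c = 1.312, r_n = 52.5 kips; R_n = 50.86 + 2·52.5 = 155.9 kips → 117 kips.
Block shear: A_gv = 3.125, A_nv = 2.148, A_nt = 0.2734 in²; R_n = min(0.6F_uA_nv, 0.6F_yA_gv) + U_bs·F_u·A_nt = 109.4 kips → 82 kips.
Bolt shear governs: 30 kips.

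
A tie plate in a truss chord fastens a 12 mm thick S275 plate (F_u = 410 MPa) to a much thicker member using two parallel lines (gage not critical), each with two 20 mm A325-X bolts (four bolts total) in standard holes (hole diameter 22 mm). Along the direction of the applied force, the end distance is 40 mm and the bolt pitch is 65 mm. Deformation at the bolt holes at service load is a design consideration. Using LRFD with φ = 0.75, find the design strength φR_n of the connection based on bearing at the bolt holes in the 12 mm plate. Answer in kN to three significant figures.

611 kN

Per bolt r_n = 1.2 l_c t F_u ≤ 2.4 d t F_u; upper limit = 2.4 × 20 × 12 × 410 / 1000 = 236.2 kN.
Edge bolt: l_c = 40 − 22/2 = 29 mm → 1.2 × 29 × 12 × 410 / 1000 = 171.2 → r_n = 171.2 kN.
Interior bolts: l_c = 65 − 22 = 43 mm → 1.2 × 43 × 12 × 410 / 1000 = 253.9 → r_n = 236.2 kN.
R_n = 2 × 171.2 + 2 × 236.2 = 814.8 kN.
Design strength φR_n = 0.75 × 814.8 = 611 kN.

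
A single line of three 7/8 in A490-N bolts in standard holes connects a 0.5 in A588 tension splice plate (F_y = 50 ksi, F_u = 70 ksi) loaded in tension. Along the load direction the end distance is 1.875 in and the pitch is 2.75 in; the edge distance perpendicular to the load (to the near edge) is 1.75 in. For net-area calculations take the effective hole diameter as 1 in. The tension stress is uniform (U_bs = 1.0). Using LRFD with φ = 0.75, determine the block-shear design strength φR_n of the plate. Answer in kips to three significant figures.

Shear plane L_v = 1.875 + 2·2.75 = 7.375 in; A_gv = 7.375 × 0.5 = 3.688 in².
A_nv = (7.375 − 2.5·1) × 0.5 = 2.438 in².
A_nt = (1.75 − 0.5·1) × 0.5 = 0.625 in².
0.6 F_u A_nv = 102.4 kips; 0.6 F_y A_gv = 110.6 kips → shear rupture governs the shear term.
R_n = 102.4 + 1.0 × 70 × 0.625 = 146.1 kips.
Design strength φR_n = 0.75 × 146.1 = 110 kips.

110 kips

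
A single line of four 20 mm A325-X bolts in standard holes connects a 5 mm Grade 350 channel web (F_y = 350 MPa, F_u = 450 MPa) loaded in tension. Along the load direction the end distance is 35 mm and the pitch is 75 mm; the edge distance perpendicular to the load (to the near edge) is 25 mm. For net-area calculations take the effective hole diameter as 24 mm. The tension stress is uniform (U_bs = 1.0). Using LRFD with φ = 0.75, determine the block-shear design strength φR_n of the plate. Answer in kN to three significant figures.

Shear plane L_v = 35 + 3·75 = 260 mm; A_gv = 260 × 5 = 1300 mm².
A_nv = (260 − 3.5·24) × 5 = 880 mm².
A_nt = (25 − 0.5·24) × 5 = 65 mm².
0.6 F_u A_nv = 237.6 kN; 0.6 F_y A_gv = 273 kN → shear rupture governs the shear term.
R_n = 237.6 + 1.0 × 450 × 65 / 1000 = 266.9 kN.
Design strength φR_n = 0.75 × 266.9 = 200 kN.

200 kN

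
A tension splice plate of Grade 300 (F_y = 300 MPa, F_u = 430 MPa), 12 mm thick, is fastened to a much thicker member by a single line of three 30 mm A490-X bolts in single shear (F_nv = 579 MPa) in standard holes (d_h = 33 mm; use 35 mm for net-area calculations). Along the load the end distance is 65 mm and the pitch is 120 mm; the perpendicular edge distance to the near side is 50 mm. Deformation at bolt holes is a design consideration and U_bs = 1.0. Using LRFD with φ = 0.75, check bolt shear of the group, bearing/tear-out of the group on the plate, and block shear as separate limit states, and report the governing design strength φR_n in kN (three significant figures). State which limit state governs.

Bolt shear: A_b = π·30²/4 = 706.9 mm²; R_n = 579 × 706.9 × 3 × 1 / 1000 = 1228 kN → 0.75 × 1228 = 921 kN.
Bearing: edge l_c = 48.5, r_n = 300.3 kN; interior l_c = 87, r_n = 371.5 kN; R_n = 300.3 + 2·371.5 = 1043 kN → 783 kN.
Block shear: A_gv = 3660, A_nv = 2610, A_nt = 390 mm²; R_n = min(0.6F_uA_nv, 0.6F_yA_gv) + U_bs·F_u·A_nt = 826.5 kN → 620 kN.
Block shear governs: 620 kN.

620 kN (block shear governs)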